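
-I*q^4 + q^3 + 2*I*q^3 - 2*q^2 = q^2*(q - 2)*(-I*q + 1)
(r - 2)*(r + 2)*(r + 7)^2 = r^4 + 14*r^3 + 45*r^2 - 56*r - 196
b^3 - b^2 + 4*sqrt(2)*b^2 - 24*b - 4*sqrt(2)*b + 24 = (b - 1)*(b - 2*sqrt(2))*(b + 6*sqrt(2))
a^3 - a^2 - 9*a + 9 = (a - 3)*(a - 1)*(a + 3)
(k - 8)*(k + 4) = k^2 - 4*k - 32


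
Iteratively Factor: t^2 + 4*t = (t + 4)*(t)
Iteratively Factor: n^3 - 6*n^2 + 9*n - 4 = (n - 1)*(n^2 - 5*n + 4) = (n - 1)^2*(n - 4)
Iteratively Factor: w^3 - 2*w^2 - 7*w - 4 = (w - 4)*(w^2 + 2*w + 1) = (w - 4)*(w + 1)*(w + 1)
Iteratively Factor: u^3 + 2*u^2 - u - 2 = (u - 1)*(u^2 + 3*u + 2) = (u - 1)*(u + 1)*(u + 2)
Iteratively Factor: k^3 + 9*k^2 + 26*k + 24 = (k + 3)*(k^2 + 6*k + 8) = (k + 3)*(k + 4)*(k + 2)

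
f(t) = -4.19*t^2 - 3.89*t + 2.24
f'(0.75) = -10.18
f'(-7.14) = 55.94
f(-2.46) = -13.55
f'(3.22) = -30.87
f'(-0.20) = -2.21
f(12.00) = -647.80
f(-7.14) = -183.59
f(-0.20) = 2.85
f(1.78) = -17.96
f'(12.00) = -104.45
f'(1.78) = -18.81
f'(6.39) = -57.44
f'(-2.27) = 15.13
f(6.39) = -193.70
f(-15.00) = -882.16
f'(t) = -8.38*t - 3.89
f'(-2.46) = 16.72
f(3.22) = -53.73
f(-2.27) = -10.52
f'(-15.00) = 121.81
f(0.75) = -3.03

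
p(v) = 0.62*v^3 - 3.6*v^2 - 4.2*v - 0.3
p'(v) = 1.86*v^2 - 7.2*v - 4.2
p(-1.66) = -6.08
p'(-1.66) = 12.88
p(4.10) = -35.30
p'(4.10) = -2.45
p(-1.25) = -1.89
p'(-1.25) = 7.71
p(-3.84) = -72.36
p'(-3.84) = 50.87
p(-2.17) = -14.47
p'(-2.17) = 20.18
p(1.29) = -10.38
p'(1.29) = -10.39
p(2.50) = -23.61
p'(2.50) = -10.58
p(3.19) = -30.21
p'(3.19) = -8.24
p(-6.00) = -238.62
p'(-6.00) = 105.96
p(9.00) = 122.28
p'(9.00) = 81.66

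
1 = 1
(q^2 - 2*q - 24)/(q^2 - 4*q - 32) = (q - 6)/(q - 8)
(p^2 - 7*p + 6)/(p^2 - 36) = (p - 1)/(p + 6)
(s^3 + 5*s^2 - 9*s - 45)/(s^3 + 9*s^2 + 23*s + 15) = (s - 3)/(s + 1)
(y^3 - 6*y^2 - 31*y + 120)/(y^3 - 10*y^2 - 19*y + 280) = (y - 3)/(y - 7)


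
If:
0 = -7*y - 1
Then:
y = -1/7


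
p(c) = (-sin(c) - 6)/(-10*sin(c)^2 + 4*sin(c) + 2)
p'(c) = (20*sin(c)*cos(c) - 4*cos(c))*(-sin(c) - 6)/(-10*sin(c)^2 + 4*sin(c) + 2)^2 - cos(c)/(-10*sin(c)^2 + 4*sin(c) + 2) = (-5*sin(c)^2 - 60*sin(c) + 11)*cos(c)/(2*(5*sin(c)^2 - 2*sin(c) - 1)^2)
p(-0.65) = 1.32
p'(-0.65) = 4.34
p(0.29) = -2.70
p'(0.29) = -2.33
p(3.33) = -6.46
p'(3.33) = -53.51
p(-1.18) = 0.50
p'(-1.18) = 0.45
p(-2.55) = 1.63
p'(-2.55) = -6.38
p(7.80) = 1.76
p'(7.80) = -0.37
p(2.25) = 7.20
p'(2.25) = 54.84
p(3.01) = -2.61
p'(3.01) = -1.09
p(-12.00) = -5.16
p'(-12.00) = -23.79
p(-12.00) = -5.16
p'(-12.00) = -23.79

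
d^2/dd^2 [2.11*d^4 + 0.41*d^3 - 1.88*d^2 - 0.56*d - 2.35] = 25.32*d^2 + 2.46*d - 3.76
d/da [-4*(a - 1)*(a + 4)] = -8*a - 12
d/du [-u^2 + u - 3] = 1 - 2*u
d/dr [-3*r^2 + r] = 1 - 6*r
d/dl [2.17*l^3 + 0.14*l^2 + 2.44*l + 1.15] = 6.51*l^2 + 0.28*l + 2.44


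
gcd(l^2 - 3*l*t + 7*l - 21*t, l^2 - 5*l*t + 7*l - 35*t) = l + 7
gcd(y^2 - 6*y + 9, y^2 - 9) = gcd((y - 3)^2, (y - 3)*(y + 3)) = y - 3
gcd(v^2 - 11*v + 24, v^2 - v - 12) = 1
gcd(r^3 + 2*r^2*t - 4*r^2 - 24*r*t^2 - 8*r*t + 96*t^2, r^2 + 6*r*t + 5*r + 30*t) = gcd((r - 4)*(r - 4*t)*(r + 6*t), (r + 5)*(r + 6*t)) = r + 6*t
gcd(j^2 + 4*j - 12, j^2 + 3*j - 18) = j + 6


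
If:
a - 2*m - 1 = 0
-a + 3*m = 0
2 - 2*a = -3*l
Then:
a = 3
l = 4/3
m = 1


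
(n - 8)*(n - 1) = n^2 - 9*n + 8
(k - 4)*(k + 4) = k^2 - 16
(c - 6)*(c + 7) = c^2 + c - 42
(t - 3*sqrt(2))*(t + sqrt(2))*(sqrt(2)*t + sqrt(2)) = sqrt(2)*t^3 - 4*t^2 + sqrt(2)*t^2 - 6*sqrt(2)*t - 4*t - 6*sqrt(2)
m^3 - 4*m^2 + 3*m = m*(m - 3)*(m - 1)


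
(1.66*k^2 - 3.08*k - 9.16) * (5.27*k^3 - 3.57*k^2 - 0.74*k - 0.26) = 8.7482*k^5 - 22.1578*k^4 - 38.506*k^3 + 34.5488*k^2 + 7.5792*k + 2.3816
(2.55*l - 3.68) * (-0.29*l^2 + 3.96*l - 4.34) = -0.7395*l^3 + 11.1652*l^2 - 25.6398*l + 15.9712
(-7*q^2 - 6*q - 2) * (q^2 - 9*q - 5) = -7*q^4 + 57*q^3 + 87*q^2 + 48*q + 10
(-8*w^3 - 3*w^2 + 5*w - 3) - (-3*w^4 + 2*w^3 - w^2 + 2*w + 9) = 3*w^4 - 10*w^3 - 2*w^2 + 3*w - 12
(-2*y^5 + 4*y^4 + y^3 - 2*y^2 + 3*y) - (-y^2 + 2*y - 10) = -2*y^5 + 4*y^4 + y^3 - y^2 + y + 10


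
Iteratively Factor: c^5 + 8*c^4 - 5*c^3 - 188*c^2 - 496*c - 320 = (c - 5)*(c^4 + 13*c^3 + 60*c^2 + 112*c + 64) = (c - 5)*(c + 4)*(c^3 + 9*c^2 + 24*c + 16) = (c - 5)*(c + 4)^2*(c^2 + 5*c + 4) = (c - 5)*(c + 4)^3*(c + 1)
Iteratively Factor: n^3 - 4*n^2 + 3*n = (n - 3)*(n^2 - n) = n*(n - 3)*(n - 1)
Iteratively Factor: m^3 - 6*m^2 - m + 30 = (m - 5)*(m^2 - m - 6) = (m - 5)*(m + 2)*(m - 3)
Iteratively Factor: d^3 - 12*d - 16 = (d - 4)*(d^2 + 4*d + 4) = (d - 4)*(d + 2)*(d + 2)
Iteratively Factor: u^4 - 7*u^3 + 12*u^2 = (u)*(u^3 - 7*u^2 + 12*u) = u^2*(u^2 - 7*u + 12) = u^2*(u - 3)*(u - 4)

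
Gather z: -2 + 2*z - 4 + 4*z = 6*z - 6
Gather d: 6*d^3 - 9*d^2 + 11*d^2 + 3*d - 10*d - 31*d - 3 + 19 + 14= 6*d^3 + 2*d^2 - 38*d + 30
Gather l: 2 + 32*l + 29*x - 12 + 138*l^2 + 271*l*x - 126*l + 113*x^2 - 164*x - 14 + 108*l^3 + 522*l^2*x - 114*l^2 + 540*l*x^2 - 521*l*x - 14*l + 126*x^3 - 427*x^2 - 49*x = 108*l^3 + l^2*(522*x + 24) + l*(540*x^2 - 250*x - 108) + 126*x^3 - 314*x^2 - 184*x - 24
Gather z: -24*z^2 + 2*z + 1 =-24*z^2 + 2*z + 1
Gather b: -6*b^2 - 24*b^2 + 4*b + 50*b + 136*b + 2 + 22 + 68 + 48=-30*b^2 + 190*b + 140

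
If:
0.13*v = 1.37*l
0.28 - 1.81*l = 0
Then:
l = 0.15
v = 1.63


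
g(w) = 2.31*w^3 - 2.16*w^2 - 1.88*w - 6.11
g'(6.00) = 221.68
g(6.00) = 403.81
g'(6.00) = 221.68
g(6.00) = 403.81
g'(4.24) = 104.39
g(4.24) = 123.17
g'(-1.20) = 13.28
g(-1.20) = -10.96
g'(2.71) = 37.31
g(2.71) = 18.91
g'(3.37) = 62.26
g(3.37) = 51.43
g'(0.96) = 0.36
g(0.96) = -7.86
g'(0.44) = -2.44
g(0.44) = -7.16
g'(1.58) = 8.59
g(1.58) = -5.36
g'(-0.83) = 6.48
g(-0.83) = -7.36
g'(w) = 6.93*w^2 - 4.32*w - 1.88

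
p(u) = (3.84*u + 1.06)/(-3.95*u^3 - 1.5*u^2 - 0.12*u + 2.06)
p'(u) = (3.84*u + 1.06)*(11.85*u^2 + 3.0*u + 0.12)/(-3.95*u^3 - 1.5*u^2 - 0.12*u + 2.06)^2 + 3.84/(-3.95*u^3 - 1.5*u^2 - 0.12*u + 2.06)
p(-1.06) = -0.58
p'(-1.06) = -0.40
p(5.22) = -0.04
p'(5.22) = 0.01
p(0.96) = -1.62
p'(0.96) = 6.37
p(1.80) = -0.31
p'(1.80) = 0.37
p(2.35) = -0.17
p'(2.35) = 0.15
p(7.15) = -0.02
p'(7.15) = 0.01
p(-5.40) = -0.03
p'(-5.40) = -0.01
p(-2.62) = -0.14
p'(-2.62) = -0.11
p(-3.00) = -0.11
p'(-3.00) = -0.07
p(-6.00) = -0.03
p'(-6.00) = -0.01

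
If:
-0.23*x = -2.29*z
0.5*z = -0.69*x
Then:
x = 0.00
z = 0.00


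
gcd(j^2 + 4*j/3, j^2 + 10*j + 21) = 1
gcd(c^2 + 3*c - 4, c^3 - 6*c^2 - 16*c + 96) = c + 4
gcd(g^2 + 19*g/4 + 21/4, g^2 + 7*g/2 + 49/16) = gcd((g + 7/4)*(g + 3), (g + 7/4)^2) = g + 7/4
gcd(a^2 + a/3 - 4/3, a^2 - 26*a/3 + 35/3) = 1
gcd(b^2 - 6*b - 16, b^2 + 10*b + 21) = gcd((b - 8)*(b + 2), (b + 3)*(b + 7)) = 1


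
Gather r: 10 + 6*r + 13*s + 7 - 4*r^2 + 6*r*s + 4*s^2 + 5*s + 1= -4*r^2 + r*(6*s + 6) + 4*s^2 + 18*s + 18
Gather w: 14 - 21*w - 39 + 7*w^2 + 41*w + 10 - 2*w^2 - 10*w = 5*w^2 + 10*w - 15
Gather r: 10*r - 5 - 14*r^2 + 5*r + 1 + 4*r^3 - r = 4*r^3 - 14*r^2 + 14*r - 4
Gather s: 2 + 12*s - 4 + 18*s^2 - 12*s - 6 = 18*s^2 - 8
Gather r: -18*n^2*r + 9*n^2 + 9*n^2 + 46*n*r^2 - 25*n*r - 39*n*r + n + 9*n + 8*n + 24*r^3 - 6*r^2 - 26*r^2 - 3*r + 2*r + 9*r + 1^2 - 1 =18*n^2 + 18*n + 24*r^3 + r^2*(46*n - 32) + r*(-18*n^2 - 64*n + 8)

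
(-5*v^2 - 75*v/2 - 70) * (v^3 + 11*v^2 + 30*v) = -5*v^5 - 185*v^4/2 - 1265*v^3/2 - 1895*v^2 - 2100*v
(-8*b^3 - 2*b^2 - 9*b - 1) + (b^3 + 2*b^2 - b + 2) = -7*b^3 - 10*b + 1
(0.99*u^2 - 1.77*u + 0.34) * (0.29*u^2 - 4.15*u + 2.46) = 0.2871*u^4 - 4.6218*u^3 + 9.8795*u^2 - 5.7652*u + 0.8364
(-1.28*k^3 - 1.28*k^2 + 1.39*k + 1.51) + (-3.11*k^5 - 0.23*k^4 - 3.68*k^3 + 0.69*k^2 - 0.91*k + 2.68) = -3.11*k^5 - 0.23*k^4 - 4.96*k^3 - 0.59*k^2 + 0.48*k + 4.19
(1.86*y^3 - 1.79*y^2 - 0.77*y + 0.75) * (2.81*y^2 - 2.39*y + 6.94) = 5.2266*y^5 - 9.4753*y^4 + 15.0228*y^3 - 8.4748*y^2 - 7.1363*y + 5.205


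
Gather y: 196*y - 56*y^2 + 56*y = -56*y^2 + 252*y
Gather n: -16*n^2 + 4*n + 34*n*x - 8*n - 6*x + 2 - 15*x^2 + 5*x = -16*n^2 + n*(34*x - 4) - 15*x^2 - x + 2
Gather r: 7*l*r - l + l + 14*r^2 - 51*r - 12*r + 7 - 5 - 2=14*r^2 + r*(7*l - 63)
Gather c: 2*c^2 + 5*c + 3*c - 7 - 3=2*c^2 + 8*c - 10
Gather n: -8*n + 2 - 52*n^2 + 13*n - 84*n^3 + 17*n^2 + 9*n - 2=-84*n^3 - 35*n^2 + 14*n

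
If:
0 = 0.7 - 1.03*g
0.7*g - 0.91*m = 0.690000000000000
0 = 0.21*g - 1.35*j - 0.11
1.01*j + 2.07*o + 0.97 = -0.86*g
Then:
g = 0.68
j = 0.02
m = -0.24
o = -0.76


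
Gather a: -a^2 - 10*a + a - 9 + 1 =-a^2 - 9*a - 8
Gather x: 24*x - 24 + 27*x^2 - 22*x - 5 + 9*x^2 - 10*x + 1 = 36*x^2 - 8*x - 28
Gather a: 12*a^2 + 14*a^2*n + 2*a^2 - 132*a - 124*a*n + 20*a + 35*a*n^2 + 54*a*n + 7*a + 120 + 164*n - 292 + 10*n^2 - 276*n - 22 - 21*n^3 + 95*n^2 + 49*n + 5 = a^2*(14*n + 14) + a*(35*n^2 - 70*n - 105) - 21*n^3 + 105*n^2 - 63*n - 189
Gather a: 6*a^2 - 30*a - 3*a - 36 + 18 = 6*a^2 - 33*a - 18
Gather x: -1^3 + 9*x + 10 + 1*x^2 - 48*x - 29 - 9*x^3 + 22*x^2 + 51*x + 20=-9*x^3 + 23*x^2 + 12*x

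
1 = 1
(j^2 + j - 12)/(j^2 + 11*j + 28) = (j - 3)/(j + 7)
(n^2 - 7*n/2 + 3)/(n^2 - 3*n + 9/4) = 2*(n - 2)/(2*n - 3)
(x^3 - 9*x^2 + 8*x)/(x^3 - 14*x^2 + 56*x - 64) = x*(x - 1)/(x^2 - 6*x + 8)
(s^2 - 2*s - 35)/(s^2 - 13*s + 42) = (s + 5)/(s - 6)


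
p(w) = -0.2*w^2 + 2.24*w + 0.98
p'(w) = 2.24 - 0.4*w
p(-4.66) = -13.80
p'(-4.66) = 4.10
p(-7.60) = -27.60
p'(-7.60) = 5.28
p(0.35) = 1.74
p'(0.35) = 2.10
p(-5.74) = -18.47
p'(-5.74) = 4.54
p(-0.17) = 0.59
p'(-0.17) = 2.31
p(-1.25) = -2.13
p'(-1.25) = 2.74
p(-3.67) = -9.93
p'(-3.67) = 3.71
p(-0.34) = 0.20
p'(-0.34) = 2.38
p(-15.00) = -77.62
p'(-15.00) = 8.24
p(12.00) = -0.94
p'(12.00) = -2.56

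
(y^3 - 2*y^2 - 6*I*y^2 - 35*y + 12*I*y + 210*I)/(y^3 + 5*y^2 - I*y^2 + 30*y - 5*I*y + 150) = (y - 7)/(y + 5*I)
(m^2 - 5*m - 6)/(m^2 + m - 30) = (m^2 - 5*m - 6)/(m^2 + m - 30)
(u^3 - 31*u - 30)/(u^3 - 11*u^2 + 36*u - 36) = (u^2 + 6*u + 5)/(u^2 - 5*u + 6)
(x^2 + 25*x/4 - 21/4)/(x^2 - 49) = (x - 3/4)/(x - 7)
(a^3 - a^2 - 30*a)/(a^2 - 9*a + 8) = a*(a^2 - a - 30)/(a^2 - 9*a + 8)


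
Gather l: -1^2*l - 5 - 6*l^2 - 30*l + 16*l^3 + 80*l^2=16*l^3 + 74*l^2 - 31*l - 5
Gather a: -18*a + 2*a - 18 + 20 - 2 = -16*a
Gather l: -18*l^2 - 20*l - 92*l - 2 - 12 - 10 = -18*l^2 - 112*l - 24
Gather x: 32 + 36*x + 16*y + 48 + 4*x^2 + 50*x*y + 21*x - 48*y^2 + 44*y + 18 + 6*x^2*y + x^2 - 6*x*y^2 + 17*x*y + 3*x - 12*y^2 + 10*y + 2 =x^2*(6*y + 5) + x*(-6*y^2 + 67*y + 60) - 60*y^2 + 70*y + 100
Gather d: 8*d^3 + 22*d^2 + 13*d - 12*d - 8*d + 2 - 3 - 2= 8*d^3 + 22*d^2 - 7*d - 3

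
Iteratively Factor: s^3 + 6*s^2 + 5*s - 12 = (s + 4)*(s^2 + 2*s - 3) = (s - 1)*(s + 4)*(s + 3)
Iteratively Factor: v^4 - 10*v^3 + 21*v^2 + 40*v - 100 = (v - 5)*(v^3 - 5*v^2 - 4*v + 20) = (v - 5)^2*(v^2 - 4) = (v - 5)^2*(v + 2)*(v - 2)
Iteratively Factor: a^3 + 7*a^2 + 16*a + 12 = (a + 2)*(a^2 + 5*a + 6) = (a + 2)*(a + 3)*(a + 2)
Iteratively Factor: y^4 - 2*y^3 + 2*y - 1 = (y - 1)*(y^3 - y^2 - y + 1) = (y - 1)^2*(y^2 - 1) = (y - 1)^3*(y + 1)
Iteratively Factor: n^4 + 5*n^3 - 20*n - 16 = (n + 2)*(n^3 + 3*n^2 - 6*n - 8) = (n - 2)*(n + 2)*(n^2 + 5*n + 4) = (n - 2)*(n + 2)*(n + 4)*(n + 1)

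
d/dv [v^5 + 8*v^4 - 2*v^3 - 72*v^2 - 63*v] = 5*v^4 + 32*v^3 - 6*v^2 - 144*v - 63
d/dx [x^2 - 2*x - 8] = 2*x - 2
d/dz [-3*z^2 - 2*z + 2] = -6*z - 2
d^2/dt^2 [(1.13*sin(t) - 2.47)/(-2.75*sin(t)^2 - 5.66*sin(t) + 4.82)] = (8.545625*sin(t)^5 - 92.30595*sin(t)^4 - 42.5590000000001*sin(t)^3 - 67.183326*sin(t)^2 + 99.6724480000001*sin(t) + 162.080052)/(2.75*sin(t)^2 + 5.66*sin(t) - 4.82)^3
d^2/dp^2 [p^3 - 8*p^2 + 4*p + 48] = 6*p - 16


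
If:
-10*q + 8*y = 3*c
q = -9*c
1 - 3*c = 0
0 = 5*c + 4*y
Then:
No Solution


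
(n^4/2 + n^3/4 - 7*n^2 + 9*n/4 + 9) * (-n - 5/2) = -n^5/2 - 3*n^4/2 + 51*n^3/8 + 61*n^2/4 - 117*n/8 - 45/2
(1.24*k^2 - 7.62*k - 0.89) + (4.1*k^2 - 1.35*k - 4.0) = 5.34*k^2 - 8.97*k - 4.89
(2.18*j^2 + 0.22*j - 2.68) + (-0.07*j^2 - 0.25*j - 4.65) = 2.11*j^2 - 0.03*j - 7.33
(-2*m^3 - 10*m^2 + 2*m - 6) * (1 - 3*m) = 6*m^4 + 28*m^3 - 16*m^2 + 20*m - 6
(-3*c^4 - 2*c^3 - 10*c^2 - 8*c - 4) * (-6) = 18*c^4 + 12*c^3 + 60*c^2 + 48*c + 24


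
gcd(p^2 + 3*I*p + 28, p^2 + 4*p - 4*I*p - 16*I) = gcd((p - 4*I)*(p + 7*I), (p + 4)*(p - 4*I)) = p - 4*I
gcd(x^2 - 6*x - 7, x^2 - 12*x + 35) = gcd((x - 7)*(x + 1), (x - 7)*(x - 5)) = x - 7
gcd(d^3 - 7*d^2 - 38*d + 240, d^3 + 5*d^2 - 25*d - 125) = d - 5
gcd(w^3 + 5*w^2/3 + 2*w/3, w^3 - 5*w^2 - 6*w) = w^2 + w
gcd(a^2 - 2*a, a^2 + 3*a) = a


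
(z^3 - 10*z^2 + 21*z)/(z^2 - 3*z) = z - 7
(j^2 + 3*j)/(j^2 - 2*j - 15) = j/(j - 5)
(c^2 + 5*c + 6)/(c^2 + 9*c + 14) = (c + 3)/(c + 7)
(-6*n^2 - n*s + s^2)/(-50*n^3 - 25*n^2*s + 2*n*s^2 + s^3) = (-3*n + s)/(-25*n^2 + s^2)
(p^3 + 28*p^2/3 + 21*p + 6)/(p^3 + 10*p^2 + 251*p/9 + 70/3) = 3*(3*p^2 + 10*p + 3)/(9*p^2 + 36*p + 35)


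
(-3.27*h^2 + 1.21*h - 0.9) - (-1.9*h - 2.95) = -3.27*h^2 + 3.11*h + 2.05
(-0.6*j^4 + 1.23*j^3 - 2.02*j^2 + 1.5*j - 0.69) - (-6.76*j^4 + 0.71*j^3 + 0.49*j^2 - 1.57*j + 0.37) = 6.16*j^4 + 0.52*j^3 - 2.51*j^2 + 3.07*j - 1.06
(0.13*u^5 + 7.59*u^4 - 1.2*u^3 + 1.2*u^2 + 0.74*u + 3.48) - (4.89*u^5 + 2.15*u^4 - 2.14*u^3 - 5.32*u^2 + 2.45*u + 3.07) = -4.76*u^5 + 5.44*u^4 + 0.94*u^3 + 6.52*u^2 - 1.71*u + 0.41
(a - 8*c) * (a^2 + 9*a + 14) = a^3 - 8*a^2*c + 9*a^2 - 72*a*c + 14*a - 112*c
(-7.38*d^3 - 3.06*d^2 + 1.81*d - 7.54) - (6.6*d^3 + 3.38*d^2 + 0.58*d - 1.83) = -13.98*d^3 - 6.44*d^2 + 1.23*d - 5.71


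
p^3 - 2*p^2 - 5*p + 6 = (p - 3)*(p - 1)*(p + 2)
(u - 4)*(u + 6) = u^2 + 2*u - 24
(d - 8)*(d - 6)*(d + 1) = d^3 - 13*d^2 + 34*d + 48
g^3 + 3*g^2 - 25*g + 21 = (g - 3)*(g - 1)*(g + 7)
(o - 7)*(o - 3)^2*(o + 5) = o^4 - 8*o^3 - 14*o^2 + 192*o - 315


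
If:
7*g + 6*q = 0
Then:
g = -6*q/7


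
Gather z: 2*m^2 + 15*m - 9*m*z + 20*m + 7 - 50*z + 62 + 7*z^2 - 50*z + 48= 2*m^2 + 35*m + 7*z^2 + z*(-9*m - 100) + 117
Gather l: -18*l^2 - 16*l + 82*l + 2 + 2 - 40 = -18*l^2 + 66*l - 36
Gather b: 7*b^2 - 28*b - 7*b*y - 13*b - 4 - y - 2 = 7*b^2 + b*(-7*y - 41) - y - 6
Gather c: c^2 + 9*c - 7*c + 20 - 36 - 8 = c^2 + 2*c - 24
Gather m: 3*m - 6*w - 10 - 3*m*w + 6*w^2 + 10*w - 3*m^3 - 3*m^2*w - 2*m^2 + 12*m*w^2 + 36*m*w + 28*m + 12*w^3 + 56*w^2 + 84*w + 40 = -3*m^3 + m^2*(-3*w - 2) + m*(12*w^2 + 33*w + 31) + 12*w^3 + 62*w^2 + 88*w + 30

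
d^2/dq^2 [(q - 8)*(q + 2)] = 2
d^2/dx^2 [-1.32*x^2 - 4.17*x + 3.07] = -2.64000000000000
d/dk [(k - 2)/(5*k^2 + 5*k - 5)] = (k^2 + k - (k - 2)*(2*k + 1) - 1)/(5*(k^2 + k - 1)^2)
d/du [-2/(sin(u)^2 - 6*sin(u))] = 4*(sin(u) - 3)*cos(u)/((sin(u) - 6)^2*sin(u)^2)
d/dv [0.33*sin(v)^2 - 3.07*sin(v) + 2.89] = (0.66*sin(v) - 3.07)*cos(v)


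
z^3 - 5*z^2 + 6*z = z*(z - 3)*(z - 2)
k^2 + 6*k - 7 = (k - 1)*(k + 7)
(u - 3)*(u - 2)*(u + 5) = u^3 - 19*u + 30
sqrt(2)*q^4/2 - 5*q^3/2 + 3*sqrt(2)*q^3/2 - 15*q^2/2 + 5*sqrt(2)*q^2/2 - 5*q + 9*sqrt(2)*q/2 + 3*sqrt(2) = (q/2 + 1)*(q - 3*sqrt(2)/2)*(q - sqrt(2))*(sqrt(2)*q + sqrt(2))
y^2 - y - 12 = (y - 4)*(y + 3)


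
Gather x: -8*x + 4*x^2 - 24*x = 4*x^2 - 32*x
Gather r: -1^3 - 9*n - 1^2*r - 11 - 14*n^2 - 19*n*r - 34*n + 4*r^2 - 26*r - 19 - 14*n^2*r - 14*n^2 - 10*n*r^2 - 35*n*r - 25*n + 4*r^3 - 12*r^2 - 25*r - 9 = -28*n^2 - 68*n + 4*r^3 + r^2*(-10*n - 8) + r*(-14*n^2 - 54*n - 52) - 40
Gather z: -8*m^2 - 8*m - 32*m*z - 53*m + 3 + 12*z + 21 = -8*m^2 - 61*m + z*(12 - 32*m) + 24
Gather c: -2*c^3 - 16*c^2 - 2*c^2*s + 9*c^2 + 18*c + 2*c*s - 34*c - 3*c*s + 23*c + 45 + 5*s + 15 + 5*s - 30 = -2*c^3 + c^2*(-2*s - 7) + c*(7 - s) + 10*s + 30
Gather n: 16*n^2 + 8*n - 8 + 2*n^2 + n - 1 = 18*n^2 + 9*n - 9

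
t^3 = t^3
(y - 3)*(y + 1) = y^2 - 2*y - 3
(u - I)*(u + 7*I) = u^2 + 6*I*u + 7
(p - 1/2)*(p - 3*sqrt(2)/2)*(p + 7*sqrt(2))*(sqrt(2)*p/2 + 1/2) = sqrt(2)*p^4/2 - sqrt(2)*p^3/4 + 6*p^3 - 31*sqrt(2)*p^2/4 - 3*p^2 - 21*p/2 + 31*sqrt(2)*p/8 + 21/4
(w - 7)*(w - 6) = w^2 - 13*w + 42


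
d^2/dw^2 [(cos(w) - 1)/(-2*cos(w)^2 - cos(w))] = (-18*sin(w)^4/cos(w)^3 - 4*sin(w)^2 - 10 - 13/cos(w) + 12/cos(w)^2 + 20/cos(w)^3)/(2*cos(w) + 1)^3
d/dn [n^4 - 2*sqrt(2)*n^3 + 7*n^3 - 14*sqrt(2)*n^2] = n*(4*n^2 - 6*sqrt(2)*n + 21*n - 28*sqrt(2))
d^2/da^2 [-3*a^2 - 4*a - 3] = -6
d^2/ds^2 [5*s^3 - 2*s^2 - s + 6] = 30*s - 4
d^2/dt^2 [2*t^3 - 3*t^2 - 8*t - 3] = 12*t - 6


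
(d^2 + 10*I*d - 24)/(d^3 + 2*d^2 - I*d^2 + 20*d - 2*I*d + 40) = (d + 6*I)/(d^2 + d*(2 - 5*I) - 10*I)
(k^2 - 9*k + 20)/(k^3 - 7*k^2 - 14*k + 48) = (k^2 - 9*k + 20)/(k^3 - 7*k^2 - 14*k + 48)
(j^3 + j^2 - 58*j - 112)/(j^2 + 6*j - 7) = (j^2 - 6*j - 16)/(j - 1)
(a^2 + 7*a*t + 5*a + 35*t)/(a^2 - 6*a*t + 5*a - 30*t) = (-a - 7*t)/(-a + 6*t)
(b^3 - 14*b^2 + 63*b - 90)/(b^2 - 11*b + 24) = (b^2 - 11*b + 30)/(b - 8)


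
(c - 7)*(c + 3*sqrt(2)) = c^2 - 7*c + 3*sqrt(2)*c - 21*sqrt(2)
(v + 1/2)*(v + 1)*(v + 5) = v^3 + 13*v^2/2 + 8*v + 5/2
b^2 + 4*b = b*(b + 4)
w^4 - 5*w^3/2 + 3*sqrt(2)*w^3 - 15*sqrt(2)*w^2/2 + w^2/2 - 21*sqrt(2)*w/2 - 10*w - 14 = (w - 7/2)*(w + 1)*(w + sqrt(2))*(w + 2*sqrt(2))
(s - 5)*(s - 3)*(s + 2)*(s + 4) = s^4 - 2*s^3 - 25*s^2 + 26*s + 120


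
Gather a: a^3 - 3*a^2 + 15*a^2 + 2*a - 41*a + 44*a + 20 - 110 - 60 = a^3 + 12*a^2 + 5*a - 150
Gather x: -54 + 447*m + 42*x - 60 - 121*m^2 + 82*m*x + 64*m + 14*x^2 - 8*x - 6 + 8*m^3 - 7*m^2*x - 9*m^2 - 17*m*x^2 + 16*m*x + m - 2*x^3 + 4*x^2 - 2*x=8*m^3 - 130*m^2 + 512*m - 2*x^3 + x^2*(18 - 17*m) + x*(-7*m^2 + 98*m + 32) - 120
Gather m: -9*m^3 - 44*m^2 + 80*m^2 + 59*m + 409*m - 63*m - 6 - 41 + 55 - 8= -9*m^3 + 36*m^2 + 405*m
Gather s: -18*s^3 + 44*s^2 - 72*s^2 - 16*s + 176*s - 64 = -18*s^3 - 28*s^2 + 160*s - 64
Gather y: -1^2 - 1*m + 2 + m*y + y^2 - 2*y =-m + y^2 + y*(m - 2) + 1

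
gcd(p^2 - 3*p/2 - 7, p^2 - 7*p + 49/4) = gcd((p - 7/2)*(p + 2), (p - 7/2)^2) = p - 7/2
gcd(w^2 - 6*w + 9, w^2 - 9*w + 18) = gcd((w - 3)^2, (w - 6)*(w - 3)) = w - 3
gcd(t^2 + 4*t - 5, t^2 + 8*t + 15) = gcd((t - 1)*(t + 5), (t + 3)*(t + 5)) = t + 5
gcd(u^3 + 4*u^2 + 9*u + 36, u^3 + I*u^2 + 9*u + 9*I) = u^2 + 9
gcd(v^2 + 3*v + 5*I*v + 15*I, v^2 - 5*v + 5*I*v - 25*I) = v + 5*I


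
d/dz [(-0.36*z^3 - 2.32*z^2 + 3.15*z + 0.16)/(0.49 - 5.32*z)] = (3.8304*z^3 + 11.8132*z^2 - 2.2736*z + 2.3947)/(28.3024*z^2 - 5.2136*z + 0.2401)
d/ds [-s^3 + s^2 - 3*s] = -3*s^2 + 2*s - 3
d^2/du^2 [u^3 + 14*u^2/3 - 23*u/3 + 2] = 6*u + 28/3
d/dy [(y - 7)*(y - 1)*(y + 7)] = 3*y^2 - 2*y - 49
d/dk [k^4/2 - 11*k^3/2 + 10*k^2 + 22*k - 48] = 2*k^3 - 33*k^2/2 + 20*k + 22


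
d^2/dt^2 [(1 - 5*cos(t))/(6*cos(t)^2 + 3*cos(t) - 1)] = (90*(1 - cos(2*t))^2 + 45*cos(t) + 126*cos(2*t) - 117*cos(3*t) - 374)*cos(t)/(2*(-6*sin(t)^2 + 3*cos(t) + 5)^3)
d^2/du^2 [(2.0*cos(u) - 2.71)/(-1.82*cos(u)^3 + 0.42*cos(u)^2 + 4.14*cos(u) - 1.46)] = ((161.578872 - 119.2464*cos(u))*(1.0*sin(u)^2 + 0.153846153846154*cos(u) - 0.241758241758242)^2*sin(u)^2 + ((2.0*cos(u) - 2.71)*(2.775*cos(u) + 0.84*cos(2*u) - 4.095*cos(3*u)) + (21.84*cos(u)^2 - 3.36*cos(u) - 16.56)*sin(u)^2)*(1.82*cos(u)^3 - 0.42*cos(u)^2 - 4.14*cos(u) + 1.46) + 2.0*(1.82*cos(u)^3 - 0.42*cos(u)^2 - 4.14*cos(u) + 1.46)^2*cos(u))/(1.82*cos(u)^3 - 0.42*cos(u)^2 - 4.14*cos(u) + 1.46)^3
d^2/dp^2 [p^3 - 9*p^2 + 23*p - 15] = 6*p - 18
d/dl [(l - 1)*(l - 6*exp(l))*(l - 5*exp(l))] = -11*l^2*exp(l) + 3*l^2 + 60*l*exp(2*l) - 11*l*exp(l) - 2*l - 30*exp(2*l) + 11*exp(l)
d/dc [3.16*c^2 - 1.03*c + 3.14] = 6.32*c - 1.03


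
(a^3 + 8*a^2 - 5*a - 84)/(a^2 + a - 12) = a + 7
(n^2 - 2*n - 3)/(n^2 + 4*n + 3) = (n - 3)/(n + 3)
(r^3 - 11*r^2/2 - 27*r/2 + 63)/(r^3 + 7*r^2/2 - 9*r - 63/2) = (r - 6)/(r + 3)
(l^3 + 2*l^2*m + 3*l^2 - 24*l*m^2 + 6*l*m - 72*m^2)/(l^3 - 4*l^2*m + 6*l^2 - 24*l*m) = (l^2 + 6*l*m + 3*l + 18*m)/(l*(l + 6))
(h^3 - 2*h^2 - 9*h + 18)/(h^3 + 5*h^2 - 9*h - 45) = (h - 2)/(h + 5)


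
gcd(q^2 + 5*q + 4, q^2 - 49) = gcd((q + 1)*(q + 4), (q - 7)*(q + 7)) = 1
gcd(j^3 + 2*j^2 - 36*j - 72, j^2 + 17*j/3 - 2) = j + 6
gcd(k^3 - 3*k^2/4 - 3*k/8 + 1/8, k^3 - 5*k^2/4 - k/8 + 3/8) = k^2 - k/2 - 1/2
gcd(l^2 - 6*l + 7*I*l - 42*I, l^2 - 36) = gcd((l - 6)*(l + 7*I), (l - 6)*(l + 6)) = l - 6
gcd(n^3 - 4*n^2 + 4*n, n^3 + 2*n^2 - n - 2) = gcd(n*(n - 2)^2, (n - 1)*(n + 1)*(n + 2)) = 1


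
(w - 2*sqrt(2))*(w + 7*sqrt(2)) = w^2 + 5*sqrt(2)*w - 28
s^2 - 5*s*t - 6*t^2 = (s - 6*t)*(s + t)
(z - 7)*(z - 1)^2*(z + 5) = z^4 - 4*z^3 - 30*z^2 + 68*z - 35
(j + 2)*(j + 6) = j^2 + 8*j + 12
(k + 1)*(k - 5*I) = k^2 + k - 5*I*k - 5*I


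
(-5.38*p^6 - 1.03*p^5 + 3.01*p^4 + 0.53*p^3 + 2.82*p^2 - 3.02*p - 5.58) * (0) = 0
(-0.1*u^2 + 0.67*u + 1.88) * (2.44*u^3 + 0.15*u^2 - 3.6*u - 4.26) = -0.244*u^5 + 1.6198*u^4 + 5.0477*u^3 - 1.704*u^2 - 9.6222*u - 8.0088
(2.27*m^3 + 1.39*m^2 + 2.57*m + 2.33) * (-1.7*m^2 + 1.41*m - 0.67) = -3.859*m^5 + 0.8377*m^4 - 3.93*m^3 - 1.2686*m^2 + 1.5634*m - 1.5611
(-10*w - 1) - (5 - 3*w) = -7*w - 6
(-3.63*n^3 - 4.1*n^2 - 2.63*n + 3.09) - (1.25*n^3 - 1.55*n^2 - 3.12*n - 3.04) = -4.88*n^3 - 2.55*n^2 + 0.49*n + 6.13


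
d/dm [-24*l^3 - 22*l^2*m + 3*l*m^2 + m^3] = -22*l^2 + 6*l*m + 3*m^2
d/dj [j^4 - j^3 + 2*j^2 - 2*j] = 4*j^3 - 3*j^2 + 4*j - 2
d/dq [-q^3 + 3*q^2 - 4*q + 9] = -3*q^2 + 6*q - 4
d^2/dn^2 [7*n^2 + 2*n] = 14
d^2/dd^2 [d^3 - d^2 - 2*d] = 6*d - 2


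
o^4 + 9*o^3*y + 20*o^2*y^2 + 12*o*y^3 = o*(o + y)*(o + 2*y)*(o + 6*y)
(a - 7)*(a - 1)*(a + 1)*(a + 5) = a^4 - 2*a^3 - 36*a^2 + 2*a + 35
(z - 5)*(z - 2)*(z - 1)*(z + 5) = z^4 - 3*z^3 - 23*z^2 + 75*z - 50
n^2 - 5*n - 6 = (n - 6)*(n + 1)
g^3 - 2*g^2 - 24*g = g*(g - 6)*(g + 4)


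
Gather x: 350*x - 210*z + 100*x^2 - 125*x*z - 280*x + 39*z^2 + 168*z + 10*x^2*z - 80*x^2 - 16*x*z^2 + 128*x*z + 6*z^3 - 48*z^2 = x^2*(10*z + 20) + x*(-16*z^2 + 3*z + 70) + 6*z^3 - 9*z^2 - 42*z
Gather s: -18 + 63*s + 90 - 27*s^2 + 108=-27*s^2 + 63*s + 180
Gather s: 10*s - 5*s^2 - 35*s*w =-5*s^2 + s*(10 - 35*w)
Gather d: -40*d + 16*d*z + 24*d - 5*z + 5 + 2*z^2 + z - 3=d*(16*z - 16) + 2*z^2 - 4*z + 2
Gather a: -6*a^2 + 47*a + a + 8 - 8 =-6*a^2 + 48*a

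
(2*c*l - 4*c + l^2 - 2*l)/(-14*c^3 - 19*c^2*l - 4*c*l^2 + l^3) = (2 - l)/(7*c^2 + 6*c*l - l^2)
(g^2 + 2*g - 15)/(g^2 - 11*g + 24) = (g + 5)/(g - 8)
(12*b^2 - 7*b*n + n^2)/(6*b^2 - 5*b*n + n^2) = (4*b - n)/(2*b - n)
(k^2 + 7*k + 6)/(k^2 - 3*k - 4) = (k + 6)/(k - 4)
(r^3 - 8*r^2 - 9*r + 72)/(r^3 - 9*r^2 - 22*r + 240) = (r^2 - 9)/(r^2 - r - 30)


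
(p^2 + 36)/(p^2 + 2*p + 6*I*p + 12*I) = (p - 6*I)/(p + 2)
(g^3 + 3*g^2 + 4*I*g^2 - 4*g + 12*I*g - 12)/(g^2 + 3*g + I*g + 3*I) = (g^2 + 4*I*g - 4)/(g + I)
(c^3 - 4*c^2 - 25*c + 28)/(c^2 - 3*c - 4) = (-c^3 + 4*c^2 + 25*c - 28)/(-c^2 + 3*c + 4)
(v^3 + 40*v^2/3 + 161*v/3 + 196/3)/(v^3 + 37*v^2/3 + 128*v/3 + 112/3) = (3*v + 7)/(3*v + 4)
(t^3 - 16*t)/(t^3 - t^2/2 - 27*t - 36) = 2*t*(t - 4)/(2*t^2 - 9*t - 18)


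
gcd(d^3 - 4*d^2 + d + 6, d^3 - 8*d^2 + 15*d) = d - 3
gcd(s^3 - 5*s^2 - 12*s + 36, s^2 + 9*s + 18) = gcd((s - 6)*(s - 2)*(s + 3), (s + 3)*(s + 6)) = s + 3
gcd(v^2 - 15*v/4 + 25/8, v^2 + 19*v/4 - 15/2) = v - 5/4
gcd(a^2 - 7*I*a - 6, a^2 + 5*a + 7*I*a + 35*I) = 1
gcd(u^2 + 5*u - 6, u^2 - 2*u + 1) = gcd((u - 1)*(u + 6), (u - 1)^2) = u - 1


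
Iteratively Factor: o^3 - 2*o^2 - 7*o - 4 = (o - 4)*(o^2 + 2*o + 1) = (o - 4)*(o + 1)*(o + 1)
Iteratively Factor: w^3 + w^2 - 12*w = (w)*(w^2 + w - 12) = w*(w - 3)*(w + 4)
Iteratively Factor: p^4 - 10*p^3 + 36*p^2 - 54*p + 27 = (p - 1)*(p^3 - 9*p^2 + 27*p - 27) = (p - 3)*(p - 1)*(p^2 - 6*p + 9) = (p - 3)^2*(p - 1)*(p - 3)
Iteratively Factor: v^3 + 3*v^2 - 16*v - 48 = (v + 3)*(v^2 - 16) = (v + 3)*(v + 4)*(v - 4)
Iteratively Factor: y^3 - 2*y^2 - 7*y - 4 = (y + 1)*(y^2 - 3*y - 4) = (y + 1)^2*(y - 4)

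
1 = 1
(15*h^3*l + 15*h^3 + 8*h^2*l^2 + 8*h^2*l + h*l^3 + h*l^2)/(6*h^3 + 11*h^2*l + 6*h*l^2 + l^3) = h*(5*h*l + 5*h + l^2 + l)/(2*h^2 + 3*h*l + l^2)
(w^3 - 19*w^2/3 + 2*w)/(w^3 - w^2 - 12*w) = (-w^2 + 19*w/3 - 2)/(-w^2 + w + 12)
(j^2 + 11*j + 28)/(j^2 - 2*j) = (j^2 + 11*j + 28)/(j*(j - 2))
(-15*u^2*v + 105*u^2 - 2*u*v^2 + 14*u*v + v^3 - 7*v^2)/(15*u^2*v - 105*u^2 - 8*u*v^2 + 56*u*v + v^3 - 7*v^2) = (-3*u - v)/(3*u - v)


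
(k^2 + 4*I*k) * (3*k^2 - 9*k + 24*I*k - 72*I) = 3*k^4 - 9*k^3 + 36*I*k^3 - 96*k^2 - 108*I*k^2 + 288*k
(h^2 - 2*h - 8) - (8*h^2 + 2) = -7*h^2 - 2*h - 10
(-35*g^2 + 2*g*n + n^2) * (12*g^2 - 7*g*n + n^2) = -420*g^4 + 269*g^3*n - 37*g^2*n^2 - 5*g*n^3 + n^4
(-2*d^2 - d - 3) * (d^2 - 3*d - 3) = -2*d^4 + 5*d^3 + 6*d^2 + 12*d + 9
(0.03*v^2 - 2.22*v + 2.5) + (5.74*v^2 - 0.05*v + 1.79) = 5.77*v^2 - 2.27*v + 4.29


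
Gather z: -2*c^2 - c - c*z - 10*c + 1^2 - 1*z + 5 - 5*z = -2*c^2 - 11*c + z*(-c - 6) + 6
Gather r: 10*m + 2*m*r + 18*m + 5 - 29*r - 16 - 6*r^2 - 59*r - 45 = 28*m - 6*r^2 + r*(2*m - 88) - 56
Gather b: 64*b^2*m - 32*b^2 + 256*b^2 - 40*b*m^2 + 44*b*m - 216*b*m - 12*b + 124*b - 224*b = b^2*(64*m + 224) + b*(-40*m^2 - 172*m - 112)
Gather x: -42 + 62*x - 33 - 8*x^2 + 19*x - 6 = -8*x^2 + 81*x - 81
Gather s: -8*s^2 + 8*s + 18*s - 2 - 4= -8*s^2 + 26*s - 6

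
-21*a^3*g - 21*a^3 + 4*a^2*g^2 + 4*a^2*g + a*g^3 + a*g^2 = (-3*a + g)*(7*a + g)*(a*g + a)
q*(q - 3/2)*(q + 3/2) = q^3 - 9*q/4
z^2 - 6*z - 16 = (z - 8)*(z + 2)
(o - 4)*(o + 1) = o^2 - 3*o - 4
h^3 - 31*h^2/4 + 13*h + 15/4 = (h - 5)*(h - 3)*(h + 1/4)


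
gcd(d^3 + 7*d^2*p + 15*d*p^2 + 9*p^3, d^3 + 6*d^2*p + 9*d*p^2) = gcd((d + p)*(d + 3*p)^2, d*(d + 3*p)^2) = d^2 + 6*d*p + 9*p^2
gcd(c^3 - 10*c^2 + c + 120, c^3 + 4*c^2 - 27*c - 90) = c^2 - 2*c - 15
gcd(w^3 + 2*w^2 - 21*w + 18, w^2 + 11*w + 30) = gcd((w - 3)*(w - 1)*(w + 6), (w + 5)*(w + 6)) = w + 6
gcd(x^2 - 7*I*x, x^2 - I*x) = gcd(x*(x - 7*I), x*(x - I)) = x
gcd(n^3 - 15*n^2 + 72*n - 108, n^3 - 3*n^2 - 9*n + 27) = n - 3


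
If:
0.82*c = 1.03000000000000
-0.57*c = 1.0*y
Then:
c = 1.26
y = -0.72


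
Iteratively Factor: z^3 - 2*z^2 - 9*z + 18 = (z - 3)*(z^2 + z - 6) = (z - 3)*(z + 3)*(z - 2)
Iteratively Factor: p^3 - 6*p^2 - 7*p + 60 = (p - 5)*(p^2 - p - 12) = (p - 5)*(p + 3)*(p - 4)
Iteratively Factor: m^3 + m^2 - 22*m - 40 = (m + 2)*(m^2 - m - 20) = (m + 2)*(m + 4)*(m - 5)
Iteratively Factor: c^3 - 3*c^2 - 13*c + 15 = (c - 1)*(c^2 - 2*c - 15) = (c - 5)*(c - 1)*(c + 3)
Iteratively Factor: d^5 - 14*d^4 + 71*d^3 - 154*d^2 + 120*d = (d - 2)*(d^4 - 12*d^3 + 47*d^2 - 60*d) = (d - 3)*(d - 2)*(d^3 - 9*d^2 + 20*d) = d*(d - 3)*(d - 2)*(d^2 - 9*d + 20) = d*(d - 4)*(d - 3)*(d - 2)*(d - 5)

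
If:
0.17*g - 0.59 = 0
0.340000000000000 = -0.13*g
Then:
No Solution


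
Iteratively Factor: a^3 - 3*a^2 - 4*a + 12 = (a - 2)*(a^2 - a - 6) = (a - 3)*(a - 2)*(a + 2)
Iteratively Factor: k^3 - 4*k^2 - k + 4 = (k - 1)*(k^2 - 3*k - 4) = (k - 1)*(k + 1)*(k - 4)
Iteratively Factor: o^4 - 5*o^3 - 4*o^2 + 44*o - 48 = (o - 4)*(o^3 - o^2 - 8*o + 12) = (o - 4)*(o - 2)*(o^2 + o - 6) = (o - 4)*(o - 2)^2*(o + 3)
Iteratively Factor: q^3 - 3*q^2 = (q)*(q^2 - 3*q) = q*(q - 3)*(q)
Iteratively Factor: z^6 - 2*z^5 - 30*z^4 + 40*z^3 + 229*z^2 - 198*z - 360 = (z - 3)*(z^5 + z^4 - 27*z^3 - 41*z^2 + 106*z + 120) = (z - 3)*(z - 2)*(z^4 + 3*z^3 - 21*z^2 - 83*z - 60) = (z - 3)*(z - 2)*(z + 3)*(z^3 - 21*z - 20) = (z - 3)*(z - 2)*(z + 1)*(z + 3)*(z^2 - z - 20) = (z - 3)*(z - 2)*(z + 1)*(z + 3)*(z + 4)*(z - 5)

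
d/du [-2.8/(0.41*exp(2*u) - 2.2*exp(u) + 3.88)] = (2.296*exp(u) - 6.16)*exp(u)/(0.41*exp(2*u) - 2.2*exp(u) + 3.88)^2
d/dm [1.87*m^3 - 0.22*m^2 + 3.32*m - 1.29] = 5.61*m^2 - 0.44*m + 3.32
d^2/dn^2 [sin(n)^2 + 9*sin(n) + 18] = -9*sin(n) + 2*cos(2*n)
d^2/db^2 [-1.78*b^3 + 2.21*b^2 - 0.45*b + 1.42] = 4.42 - 10.68*b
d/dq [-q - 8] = -1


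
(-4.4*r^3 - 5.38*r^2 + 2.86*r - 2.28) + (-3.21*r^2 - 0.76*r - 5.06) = -4.4*r^3 - 8.59*r^2 + 2.1*r - 7.34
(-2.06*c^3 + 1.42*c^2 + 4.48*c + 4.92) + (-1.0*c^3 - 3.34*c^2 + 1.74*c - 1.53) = -3.06*c^3 - 1.92*c^2 + 6.22*c + 3.39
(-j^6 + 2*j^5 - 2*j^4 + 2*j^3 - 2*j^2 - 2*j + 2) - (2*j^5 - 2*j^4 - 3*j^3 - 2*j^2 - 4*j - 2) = -j^6 + 5*j^3 + 2*j + 4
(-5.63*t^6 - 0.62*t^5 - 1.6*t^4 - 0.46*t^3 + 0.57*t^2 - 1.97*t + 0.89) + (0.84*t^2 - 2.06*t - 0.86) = -5.63*t^6 - 0.62*t^5 - 1.6*t^4 - 0.46*t^3 + 1.41*t^2 - 4.03*t + 0.03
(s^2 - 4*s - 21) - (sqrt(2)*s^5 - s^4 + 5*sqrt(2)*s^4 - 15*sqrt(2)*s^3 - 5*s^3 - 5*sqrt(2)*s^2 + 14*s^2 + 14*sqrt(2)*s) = -sqrt(2)*s^5 - 5*sqrt(2)*s^4 + s^4 + 5*s^3 + 15*sqrt(2)*s^3 - 13*s^2 + 5*sqrt(2)*s^2 - 14*sqrt(2)*s - 4*s - 21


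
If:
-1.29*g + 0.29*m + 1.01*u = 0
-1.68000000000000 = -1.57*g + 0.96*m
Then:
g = 1.23815604648193*u - 0.622142765930277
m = 2.02490103435066*u - 2.76746264844847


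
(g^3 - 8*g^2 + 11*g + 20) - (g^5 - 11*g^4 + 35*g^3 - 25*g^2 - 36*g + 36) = -g^5 + 11*g^4 - 34*g^3 + 17*g^2 + 47*g - 16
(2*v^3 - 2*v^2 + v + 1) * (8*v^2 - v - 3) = 16*v^5 - 18*v^4 + 4*v^3 + 13*v^2 - 4*v - 3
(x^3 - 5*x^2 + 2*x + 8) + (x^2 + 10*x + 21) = x^3 - 4*x^2 + 12*x + 29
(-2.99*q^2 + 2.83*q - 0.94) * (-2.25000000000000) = 6.7275*q^2 - 6.3675*q + 2.115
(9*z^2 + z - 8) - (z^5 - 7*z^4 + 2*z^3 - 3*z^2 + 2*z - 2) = -z^5 + 7*z^4 - 2*z^3 + 12*z^2 - z - 6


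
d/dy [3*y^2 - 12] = 6*y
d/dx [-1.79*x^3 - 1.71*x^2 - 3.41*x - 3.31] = -5.37*x^2 - 3.42*x - 3.41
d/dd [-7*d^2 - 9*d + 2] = -14*d - 9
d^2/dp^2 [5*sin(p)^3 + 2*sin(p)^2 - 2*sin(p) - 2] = -45*sin(p)^3 - 8*sin(p)^2 + 32*sin(p) + 4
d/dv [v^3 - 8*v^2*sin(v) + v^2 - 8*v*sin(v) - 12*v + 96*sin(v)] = -8*v^2*cos(v) + 3*v^2 - 16*v*sin(v) - 8*v*cos(v) + 2*v - 8*sin(v) + 96*cos(v) - 12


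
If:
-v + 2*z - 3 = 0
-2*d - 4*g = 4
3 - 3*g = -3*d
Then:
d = -4/3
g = -1/3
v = 2*z - 3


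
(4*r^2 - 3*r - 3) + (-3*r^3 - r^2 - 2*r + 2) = -3*r^3 + 3*r^2 - 5*r - 1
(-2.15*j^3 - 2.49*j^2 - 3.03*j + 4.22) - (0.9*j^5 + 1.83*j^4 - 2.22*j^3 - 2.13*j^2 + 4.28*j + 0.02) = -0.9*j^5 - 1.83*j^4 + 0.0700000000000003*j^3 - 0.36*j^2 - 7.31*j + 4.2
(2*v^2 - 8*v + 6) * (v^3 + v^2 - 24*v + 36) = 2*v^5 - 6*v^4 - 50*v^3 + 270*v^2 - 432*v + 216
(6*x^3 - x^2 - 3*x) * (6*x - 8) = 36*x^4 - 54*x^3 - 10*x^2 + 24*x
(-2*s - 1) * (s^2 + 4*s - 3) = -2*s^3 - 9*s^2 + 2*s + 3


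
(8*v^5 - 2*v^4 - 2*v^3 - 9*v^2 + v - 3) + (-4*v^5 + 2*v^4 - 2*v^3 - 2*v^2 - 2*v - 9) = 4*v^5 - 4*v^3 - 11*v^2 - v - 12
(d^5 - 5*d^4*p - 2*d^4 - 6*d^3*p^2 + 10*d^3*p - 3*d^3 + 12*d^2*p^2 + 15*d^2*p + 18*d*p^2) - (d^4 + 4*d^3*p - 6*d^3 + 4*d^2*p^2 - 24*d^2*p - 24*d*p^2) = d^5 - 5*d^4*p - 3*d^4 - 6*d^3*p^2 + 6*d^3*p + 3*d^3 + 8*d^2*p^2 + 39*d^2*p + 42*d*p^2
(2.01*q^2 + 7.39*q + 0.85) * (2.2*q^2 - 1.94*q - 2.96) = 4.422*q^4 + 12.3586*q^3 - 18.4162*q^2 - 23.5234*q - 2.516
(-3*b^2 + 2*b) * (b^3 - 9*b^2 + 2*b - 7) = -3*b^5 + 29*b^4 - 24*b^3 + 25*b^2 - 14*b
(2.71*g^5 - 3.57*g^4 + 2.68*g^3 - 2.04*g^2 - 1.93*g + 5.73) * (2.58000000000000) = 6.9918*g^5 - 9.2106*g^4 + 6.9144*g^3 - 5.2632*g^2 - 4.9794*g + 14.7834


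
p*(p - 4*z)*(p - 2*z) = p^3 - 6*p^2*z + 8*p*z^2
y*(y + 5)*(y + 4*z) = y^3 + 4*y^2*z + 5*y^2 + 20*y*z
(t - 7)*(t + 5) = t^2 - 2*t - 35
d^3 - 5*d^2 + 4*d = d*(d - 4)*(d - 1)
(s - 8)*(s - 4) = s^2 - 12*s + 32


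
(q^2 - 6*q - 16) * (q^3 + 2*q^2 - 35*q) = q^5 - 4*q^4 - 63*q^3 + 178*q^2 + 560*q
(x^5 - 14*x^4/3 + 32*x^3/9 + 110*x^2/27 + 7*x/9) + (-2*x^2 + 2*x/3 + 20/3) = x^5 - 14*x^4/3 + 32*x^3/9 + 56*x^2/27 + 13*x/9 + 20/3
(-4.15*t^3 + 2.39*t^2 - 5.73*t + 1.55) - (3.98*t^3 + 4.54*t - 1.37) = -8.13*t^3 + 2.39*t^2 - 10.27*t + 2.92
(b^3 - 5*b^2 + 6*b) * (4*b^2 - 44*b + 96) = 4*b^5 - 64*b^4 + 340*b^3 - 744*b^2 + 576*b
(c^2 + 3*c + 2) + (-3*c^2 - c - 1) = -2*c^2 + 2*c + 1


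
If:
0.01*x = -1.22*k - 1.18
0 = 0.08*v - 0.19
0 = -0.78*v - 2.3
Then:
No Solution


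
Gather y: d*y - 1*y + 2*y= y*(d + 1)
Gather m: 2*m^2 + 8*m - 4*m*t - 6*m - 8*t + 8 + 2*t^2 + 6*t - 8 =2*m^2 + m*(2 - 4*t) + 2*t^2 - 2*t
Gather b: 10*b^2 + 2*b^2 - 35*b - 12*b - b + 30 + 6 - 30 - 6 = 12*b^2 - 48*b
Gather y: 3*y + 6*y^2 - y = 6*y^2 + 2*y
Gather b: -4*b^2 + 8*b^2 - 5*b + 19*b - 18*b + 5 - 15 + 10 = 4*b^2 - 4*b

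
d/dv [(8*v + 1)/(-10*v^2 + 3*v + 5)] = (80*v^2 + 20*v + 37)/(100*v^4 - 60*v^3 - 91*v^2 + 30*v + 25)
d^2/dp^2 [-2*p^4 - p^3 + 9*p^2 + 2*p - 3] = -24*p^2 - 6*p + 18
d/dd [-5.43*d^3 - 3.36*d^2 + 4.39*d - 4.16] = -16.29*d^2 - 6.72*d + 4.39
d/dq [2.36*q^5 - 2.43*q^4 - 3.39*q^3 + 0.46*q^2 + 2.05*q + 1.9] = 11.8*q^4 - 9.72*q^3 - 10.17*q^2 + 0.92*q + 2.05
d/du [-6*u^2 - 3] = -12*u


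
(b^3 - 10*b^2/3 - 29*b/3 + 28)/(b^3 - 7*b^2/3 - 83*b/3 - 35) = (3*b^2 - 19*b + 28)/(3*b^2 - 16*b - 35)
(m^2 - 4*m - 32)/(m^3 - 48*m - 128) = 1/(m + 4)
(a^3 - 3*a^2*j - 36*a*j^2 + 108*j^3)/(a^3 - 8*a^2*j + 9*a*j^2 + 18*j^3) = (a + 6*j)/(a + j)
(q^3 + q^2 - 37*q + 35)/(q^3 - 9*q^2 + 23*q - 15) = (q + 7)/(q - 3)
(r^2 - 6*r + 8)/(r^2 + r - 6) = (r - 4)/(r + 3)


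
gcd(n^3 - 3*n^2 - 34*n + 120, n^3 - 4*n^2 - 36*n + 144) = n^2 + 2*n - 24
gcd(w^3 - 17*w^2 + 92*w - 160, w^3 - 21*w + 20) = w - 4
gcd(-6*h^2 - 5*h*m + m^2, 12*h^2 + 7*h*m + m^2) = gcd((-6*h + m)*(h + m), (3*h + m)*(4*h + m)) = 1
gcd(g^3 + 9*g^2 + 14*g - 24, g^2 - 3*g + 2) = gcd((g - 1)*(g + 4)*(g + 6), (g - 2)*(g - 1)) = g - 1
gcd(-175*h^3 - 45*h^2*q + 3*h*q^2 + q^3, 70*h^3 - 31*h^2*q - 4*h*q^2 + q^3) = -35*h^2 - 2*h*q + q^2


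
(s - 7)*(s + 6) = s^2 - s - 42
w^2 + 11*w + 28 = (w + 4)*(w + 7)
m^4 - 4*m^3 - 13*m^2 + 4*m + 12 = (m - 6)*(m - 1)*(m + 1)*(m + 2)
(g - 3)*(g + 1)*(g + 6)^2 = g^4 + 10*g^3 + 9*g^2 - 108*g - 108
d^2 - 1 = (d - 1)*(d + 1)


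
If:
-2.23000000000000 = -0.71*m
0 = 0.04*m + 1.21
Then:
No Solution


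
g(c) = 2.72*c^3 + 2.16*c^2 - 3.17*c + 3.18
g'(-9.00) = 618.91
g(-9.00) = -1776.21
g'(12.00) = 1223.71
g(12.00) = 4976.34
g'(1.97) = 37.01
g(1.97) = 26.11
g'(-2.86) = 51.22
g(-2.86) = -33.72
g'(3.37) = 104.06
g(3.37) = 121.13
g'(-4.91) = 172.34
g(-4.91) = -251.15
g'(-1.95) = 19.43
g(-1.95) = -2.59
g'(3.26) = 97.63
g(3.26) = 110.04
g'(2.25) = 47.86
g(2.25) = 37.96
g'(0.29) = -1.23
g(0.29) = 2.51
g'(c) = 8.16*c^2 + 4.32*c - 3.17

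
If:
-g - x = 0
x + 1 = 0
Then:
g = 1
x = -1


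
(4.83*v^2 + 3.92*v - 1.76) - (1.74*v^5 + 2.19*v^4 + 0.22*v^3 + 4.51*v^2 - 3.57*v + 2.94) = -1.74*v^5 - 2.19*v^4 - 0.22*v^3 + 0.32*v^2 + 7.49*v - 4.7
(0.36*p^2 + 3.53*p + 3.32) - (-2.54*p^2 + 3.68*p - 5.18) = 2.9*p^2 - 0.15*p + 8.5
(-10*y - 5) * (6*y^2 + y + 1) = -60*y^3 - 40*y^2 - 15*y - 5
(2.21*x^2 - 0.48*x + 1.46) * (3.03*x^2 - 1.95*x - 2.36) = 6.6963*x^4 - 5.7639*x^3 + 0.144200000000001*x^2 - 1.7142*x - 3.4456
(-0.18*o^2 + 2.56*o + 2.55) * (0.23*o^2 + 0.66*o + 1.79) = -0.0414*o^4 + 0.47*o^3 + 1.9539*o^2 + 6.2654*o + 4.5645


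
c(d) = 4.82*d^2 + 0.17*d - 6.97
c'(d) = 9.64*d + 0.17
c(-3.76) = 60.53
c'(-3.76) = -36.08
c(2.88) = 33.50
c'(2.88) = 27.93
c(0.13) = -6.87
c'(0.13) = 1.42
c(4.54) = 93.15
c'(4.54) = 43.94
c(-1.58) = 4.79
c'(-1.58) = -15.06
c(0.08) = -6.93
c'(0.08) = 0.94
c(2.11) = 14.85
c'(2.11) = 20.51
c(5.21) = 124.75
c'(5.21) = 50.39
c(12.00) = 689.15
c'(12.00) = 115.85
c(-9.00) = 381.92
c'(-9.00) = -86.59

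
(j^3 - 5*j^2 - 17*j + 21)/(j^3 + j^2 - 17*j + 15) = (j^2 - 4*j - 21)/(j^2 + 2*j - 15)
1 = 1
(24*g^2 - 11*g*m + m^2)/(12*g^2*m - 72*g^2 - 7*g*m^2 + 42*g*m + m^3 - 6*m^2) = (8*g - m)/(4*g*m - 24*g - m^2 + 6*m)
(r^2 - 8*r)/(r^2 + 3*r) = (r - 8)/(r + 3)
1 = 1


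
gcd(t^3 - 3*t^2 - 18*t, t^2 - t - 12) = t + 3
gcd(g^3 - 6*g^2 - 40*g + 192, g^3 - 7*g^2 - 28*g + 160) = g^2 - 12*g + 32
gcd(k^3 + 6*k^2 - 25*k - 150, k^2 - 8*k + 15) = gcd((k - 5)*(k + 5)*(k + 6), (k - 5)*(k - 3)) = k - 5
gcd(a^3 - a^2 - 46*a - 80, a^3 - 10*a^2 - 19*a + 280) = a^2 - 3*a - 40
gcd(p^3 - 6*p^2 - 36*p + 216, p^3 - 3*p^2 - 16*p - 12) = p - 6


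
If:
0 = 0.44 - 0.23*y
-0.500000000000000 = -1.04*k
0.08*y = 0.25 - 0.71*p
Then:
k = 0.48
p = 0.14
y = 1.91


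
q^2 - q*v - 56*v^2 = (q - 8*v)*(q + 7*v)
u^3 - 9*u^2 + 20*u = u*(u - 5)*(u - 4)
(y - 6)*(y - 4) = y^2 - 10*y + 24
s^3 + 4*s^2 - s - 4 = (s - 1)*(s + 1)*(s + 4)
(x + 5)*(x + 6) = x^2 + 11*x + 30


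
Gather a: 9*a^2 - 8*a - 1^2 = 9*a^2 - 8*a - 1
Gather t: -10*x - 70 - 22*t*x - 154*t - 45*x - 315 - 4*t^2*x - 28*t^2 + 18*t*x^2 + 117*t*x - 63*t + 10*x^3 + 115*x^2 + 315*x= t^2*(-4*x - 28) + t*(18*x^2 + 95*x - 217) + 10*x^3 + 115*x^2 + 260*x - 385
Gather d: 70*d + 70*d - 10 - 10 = 140*d - 20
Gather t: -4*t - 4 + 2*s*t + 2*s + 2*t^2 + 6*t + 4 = 2*s + 2*t^2 + t*(2*s + 2)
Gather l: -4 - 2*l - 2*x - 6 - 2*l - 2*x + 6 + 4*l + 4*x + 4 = 0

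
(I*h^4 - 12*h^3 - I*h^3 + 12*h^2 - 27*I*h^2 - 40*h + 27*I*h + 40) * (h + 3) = I*h^5 - 12*h^4 + 2*I*h^4 - 24*h^3 - 30*I*h^3 - 4*h^2 - 54*I*h^2 - 80*h + 81*I*h + 120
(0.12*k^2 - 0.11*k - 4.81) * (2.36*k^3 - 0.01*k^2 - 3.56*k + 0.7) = 0.2832*k^5 - 0.2608*k^4 - 11.7777*k^3 + 0.5237*k^2 + 17.0466*k - 3.367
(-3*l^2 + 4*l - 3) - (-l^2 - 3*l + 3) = -2*l^2 + 7*l - 6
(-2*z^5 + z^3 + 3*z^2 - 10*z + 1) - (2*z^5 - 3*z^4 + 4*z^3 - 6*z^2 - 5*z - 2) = -4*z^5 + 3*z^4 - 3*z^3 + 9*z^2 - 5*z + 3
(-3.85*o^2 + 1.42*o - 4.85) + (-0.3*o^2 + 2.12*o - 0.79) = -4.15*o^2 + 3.54*o - 5.64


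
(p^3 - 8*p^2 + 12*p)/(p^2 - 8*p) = (p^2 - 8*p + 12)/(p - 8)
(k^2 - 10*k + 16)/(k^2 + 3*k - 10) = (k - 8)/(k + 5)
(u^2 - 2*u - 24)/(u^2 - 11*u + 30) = (u + 4)/(u - 5)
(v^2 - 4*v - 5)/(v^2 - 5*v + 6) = (v^2 - 4*v - 5)/(v^2 - 5*v + 6)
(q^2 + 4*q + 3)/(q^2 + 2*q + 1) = (q + 3)/(q + 1)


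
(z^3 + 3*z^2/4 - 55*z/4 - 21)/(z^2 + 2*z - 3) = (z^2 - 9*z/4 - 7)/(z - 1)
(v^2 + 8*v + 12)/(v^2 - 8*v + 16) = (v^2 + 8*v + 12)/(v^2 - 8*v + 16)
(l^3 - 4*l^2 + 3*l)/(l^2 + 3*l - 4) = l*(l - 3)/(l + 4)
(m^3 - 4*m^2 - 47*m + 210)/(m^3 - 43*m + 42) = (m - 5)/(m - 1)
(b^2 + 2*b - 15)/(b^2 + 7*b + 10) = (b - 3)/(b + 2)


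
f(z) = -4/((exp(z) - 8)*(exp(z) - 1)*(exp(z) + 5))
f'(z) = 4*exp(z)/((exp(z) - 8)*(exp(z) - 1)*(exp(z) + 5)^2) + 4*exp(z)/((exp(z) - 8)*(exp(z) - 1)^2*(exp(z) + 5)) + 4*exp(z)/((exp(z) - 8)^2*(exp(z) - 1)*(exp(z) + 5)) = ((exp(z) - 8)*(exp(z) - 1) + (exp(z) - 8)*(exp(z) + 5) + (exp(z) - 1)*(exp(z) + 5))/((exp(z) - 8)^2*(exp(z) + 5)^2*sinh(z/2)^2)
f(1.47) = 0.03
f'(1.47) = -0.02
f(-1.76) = -0.12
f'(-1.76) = -0.02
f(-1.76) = -0.12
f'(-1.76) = -0.02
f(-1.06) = -0.15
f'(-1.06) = -0.08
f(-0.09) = -1.11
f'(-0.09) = -11.75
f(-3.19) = -0.10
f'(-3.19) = -0.00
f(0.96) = 0.06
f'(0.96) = -0.09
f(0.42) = 0.18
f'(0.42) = -0.53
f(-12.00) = -0.10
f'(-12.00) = 0.00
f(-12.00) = -0.10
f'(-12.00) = 0.00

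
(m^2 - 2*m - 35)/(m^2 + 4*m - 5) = (m - 7)/(m - 1)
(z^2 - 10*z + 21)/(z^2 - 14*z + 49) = (z - 3)/(z - 7)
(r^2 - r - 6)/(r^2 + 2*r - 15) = (r + 2)/(r + 5)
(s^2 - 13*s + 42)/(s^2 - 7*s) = (s - 6)/s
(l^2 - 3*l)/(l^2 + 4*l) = (l - 3)/(l + 4)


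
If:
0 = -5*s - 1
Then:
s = -1/5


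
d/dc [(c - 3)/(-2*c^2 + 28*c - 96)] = (-c^2/2 + 7*c + (c - 7)*(c - 3) - 24)/(c^2 - 14*c + 48)^2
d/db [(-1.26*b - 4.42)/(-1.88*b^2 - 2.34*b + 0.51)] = (2.3688*b^2 + 2.9484*b - (1.26*b + 4.42)*(3.76*b + 2.34) - 0.6426)/(1.88*b^2 + 2.34*b - 0.51)^2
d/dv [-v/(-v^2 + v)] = -1/(v - 1)^2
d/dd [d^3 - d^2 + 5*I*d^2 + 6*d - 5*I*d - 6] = 3*d^2 + d*(-2 + 10*I) + 6 - 5*I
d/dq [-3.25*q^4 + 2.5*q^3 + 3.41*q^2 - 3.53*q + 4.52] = -13.0*q^3 + 7.5*q^2 + 6.82*q - 3.53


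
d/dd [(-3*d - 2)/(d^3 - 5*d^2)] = (6*d^2 - 9*d - 20)/(d^3*(d^2 - 10*d + 25))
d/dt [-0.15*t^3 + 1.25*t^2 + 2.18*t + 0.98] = -0.45*t^2 + 2.5*t + 2.18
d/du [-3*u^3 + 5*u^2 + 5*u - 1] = -9*u^2 + 10*u + 5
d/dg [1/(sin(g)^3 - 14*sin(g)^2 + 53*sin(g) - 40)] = (-3*sin(g)^2 + 28*sin(g) - 53)*cos(g)/(sin(g)^3 - 14*sin(g)^2 + 53*sin(g) - 40)^2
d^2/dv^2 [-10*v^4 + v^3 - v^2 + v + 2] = -120*v^2 + 6*v - 2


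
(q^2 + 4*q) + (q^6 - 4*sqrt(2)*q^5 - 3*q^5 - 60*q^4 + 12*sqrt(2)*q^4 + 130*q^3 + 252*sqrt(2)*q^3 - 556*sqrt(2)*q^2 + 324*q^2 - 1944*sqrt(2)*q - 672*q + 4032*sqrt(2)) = q^6 - 4*sqrt(2)*q^5 - 3*q^5 - 60*q^4 + 12*sqrt(2)*q^4 + 130*q^3 + 252*sqrt(2)*q^3 - 556*sqrt(2)*q^2 + 325*q^2 - 1944*sqrt(2)*q - 668*q + 4032*sqrt(2)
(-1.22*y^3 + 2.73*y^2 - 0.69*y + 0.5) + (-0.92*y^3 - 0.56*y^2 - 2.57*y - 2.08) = -2.14*y^3 + 2.17*y^2 - 3.26*y - 1.58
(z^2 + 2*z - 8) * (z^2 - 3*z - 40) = z^4 - z^3 - 54*z^2 - 56*z + 320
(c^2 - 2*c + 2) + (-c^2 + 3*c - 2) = c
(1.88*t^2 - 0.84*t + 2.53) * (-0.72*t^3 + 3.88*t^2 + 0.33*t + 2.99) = -1.3536*t^5 + 7.8992*t^4 - 4.4604*t^3 + 15.1604*t^2 - 1.6767*t + 7.5647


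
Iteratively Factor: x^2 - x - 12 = (x + 3)*(x - 4)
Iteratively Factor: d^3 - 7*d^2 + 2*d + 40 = (d - 5)*(d^2 - 2*d - 8) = (d - 5)*(d - 4)*(d + 2)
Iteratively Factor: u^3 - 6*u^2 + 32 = (u + 2)*(u^2 - 8*u + 16) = (u - 4)*(u + 2)*(u - 4)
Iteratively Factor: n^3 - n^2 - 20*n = (n)*(n^2 - n - 20) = n*(n + 4)*(n - 5)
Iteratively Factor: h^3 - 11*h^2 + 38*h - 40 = (h - 4)*(h^2 - 7*h + 10) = (h - 4)*(h - 2)*(h - 5)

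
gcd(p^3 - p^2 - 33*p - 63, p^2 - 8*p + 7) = p - 7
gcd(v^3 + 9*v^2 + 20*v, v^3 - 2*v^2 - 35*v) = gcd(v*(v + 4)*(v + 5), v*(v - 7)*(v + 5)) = v^2 + 5*v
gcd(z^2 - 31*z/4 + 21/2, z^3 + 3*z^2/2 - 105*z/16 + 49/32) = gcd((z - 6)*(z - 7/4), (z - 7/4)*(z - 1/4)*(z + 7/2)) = z - 7/4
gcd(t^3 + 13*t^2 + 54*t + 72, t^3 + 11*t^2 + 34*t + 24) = t^2 + 10*t + 24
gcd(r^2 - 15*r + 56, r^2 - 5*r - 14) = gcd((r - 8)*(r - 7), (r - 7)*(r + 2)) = r - 7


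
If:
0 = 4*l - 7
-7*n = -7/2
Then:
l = 7/4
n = 1/2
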